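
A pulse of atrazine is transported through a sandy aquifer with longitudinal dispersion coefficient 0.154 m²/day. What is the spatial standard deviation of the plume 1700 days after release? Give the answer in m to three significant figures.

Dispersive spreading gives a Gaussian with σ² = 2Dt; advection only shifts the center.
σ = √(2 × 0.154 × 1700) = 22.9 m.

22.9 m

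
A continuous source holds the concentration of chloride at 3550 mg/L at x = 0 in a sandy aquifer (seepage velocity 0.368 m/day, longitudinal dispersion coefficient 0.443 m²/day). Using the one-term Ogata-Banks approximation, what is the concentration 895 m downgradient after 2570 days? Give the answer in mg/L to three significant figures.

3040 mg/L

For a continuous step input, C/C₀ ≈ ½·erfc((x−vt)/(2√(Dt))).
vt = 0.368 × 2570 = 945.76 m and 2√(Dt) = 2√(0.443 × 2570) = 67.48 m.
Argument (x−vt)/(2√(Dt)) = (895 − 945.76)/67.48 = -0.7522; ½·erfc(-0.7522) = 0.8563.
C = 3550 × 0.8563 = 3040 mg/L.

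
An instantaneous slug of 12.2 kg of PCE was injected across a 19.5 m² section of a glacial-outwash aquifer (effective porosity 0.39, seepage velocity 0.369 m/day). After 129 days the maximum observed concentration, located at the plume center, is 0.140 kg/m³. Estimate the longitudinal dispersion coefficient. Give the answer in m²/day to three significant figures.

0.0810 m²/day

At the plume center C_max = M/(n_e·A·√(4πDt)), so D = M²/(4πt·(n_e·A·C_max)²).
n_e·A·C_max = 0.39 × 19.5 × 0.140 = 1.065 kg/m.
D = 12.2²/(4π × 129 × 1.065²) = 0.0810 m²/day.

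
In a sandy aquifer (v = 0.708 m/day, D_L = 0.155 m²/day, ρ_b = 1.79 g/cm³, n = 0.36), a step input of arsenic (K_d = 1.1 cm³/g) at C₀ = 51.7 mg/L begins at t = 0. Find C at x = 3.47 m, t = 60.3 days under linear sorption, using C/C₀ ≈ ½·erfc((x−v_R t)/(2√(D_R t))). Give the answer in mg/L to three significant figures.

50.0 mg/L

Retardation factor R = 1 + ρ_b·K_d/n = 1 + 1.79 × 1.1/0.36 = 6.469.
Sorption retards both mechanisms: v_R = v/R = 0.1094 m/day, D_R = D/R = 0.02396 m²/day.
v_R·t = 0.1094 × 60.3 = 6.59682 m; 2√(D_R t) = 2.404 m; argument = (3.47 − 6.59682)/2.404 = -1.301.
C = C₀ × ½·erfc(-1.301) = 51.7 × 0.9671 = 50.0 mg/L.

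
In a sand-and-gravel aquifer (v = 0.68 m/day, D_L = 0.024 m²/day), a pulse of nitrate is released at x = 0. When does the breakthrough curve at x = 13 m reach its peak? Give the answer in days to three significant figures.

19.1 days

For the 1D instantaneous-source solution, setting ∂C/∂t = 0 at fixed x gives v²t² + 2Dt − x² = 0, so t = (√(D² + v²x²) − D)/v².
√(D² + v²x²) = √(0.024² + 0.68² × 13²) = 8.840; v² = 0.4624.
t = (8.840 − 0.024)/0.4624 = 19.1 days (vs. the pure-advection estimate x/v = 19.1 d).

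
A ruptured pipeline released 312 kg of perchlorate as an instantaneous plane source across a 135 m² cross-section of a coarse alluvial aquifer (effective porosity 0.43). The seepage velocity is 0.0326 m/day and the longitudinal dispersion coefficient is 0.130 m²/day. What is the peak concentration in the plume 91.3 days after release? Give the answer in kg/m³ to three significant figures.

The peak of an instantaneous 1D plume sits at x = vt; there the Gaussian factor is 1 and C_max = M/(n_e·A·√(4πDt)), where n_e·A is the pore area the mass is dissolved in.
√(4πDt) = √(4π × 0.130 × 91.3) = 12.21 m, so C_max = 312/(0.43 × 135 × 12.21) = 0.440 kg/m³.

0.440 kg/m³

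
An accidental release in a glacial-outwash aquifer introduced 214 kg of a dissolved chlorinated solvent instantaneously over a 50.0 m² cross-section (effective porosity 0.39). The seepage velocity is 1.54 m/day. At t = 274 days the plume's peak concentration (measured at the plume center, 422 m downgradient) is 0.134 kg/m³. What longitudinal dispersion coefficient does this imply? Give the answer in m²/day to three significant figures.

At the plume center C_max = M/(n_e·A·√(4πDt)), so D = M²/(4πt·(n_e·A·C_max)²).
n_e·A·C_max = 0.39 × 50.0 × 0.134 = 2.613 kg/m.
D = 214²/(4π × 274 × 2.613²) = 1.95 m²/day.

1.95 m²/day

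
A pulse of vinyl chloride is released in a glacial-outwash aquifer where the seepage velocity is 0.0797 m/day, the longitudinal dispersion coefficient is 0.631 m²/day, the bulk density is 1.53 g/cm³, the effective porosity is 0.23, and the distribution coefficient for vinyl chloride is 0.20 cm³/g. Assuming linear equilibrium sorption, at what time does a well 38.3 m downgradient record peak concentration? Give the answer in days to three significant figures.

912 days

Retardation factor R = 1 + ρ_b·K_d/n = 1 + 1.53 × 0.20/0.23 = 2.330.
Sorption retards both mechanisms: v_R = v/R = 0.03421 m/day, D_R = D/R = 0.2708 m²/day.
Peak time from v_R²t² + 2D_R t − x² = 0: t = (√(D_R² + v_R²x²) − D_R)/v_R².
√(D_R² + v_R²x²) = √(0.2708² + 0.03421² × 38.3²) = 1.338; v_R² = 0.001170.
t = (1.338 − 0.2708)/0.001170 = 912 days.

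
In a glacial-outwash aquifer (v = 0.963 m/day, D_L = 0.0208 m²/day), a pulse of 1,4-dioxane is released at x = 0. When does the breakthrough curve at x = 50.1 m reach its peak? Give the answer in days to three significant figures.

52.0 days

For the 1D instantaneous-source solution, setting ∂C/∂t = 0 at fixed x gives v²t² + 2Dt − x² = 0, so t = (√(D² + v²x²) − D)/v².
√(D² + v²x²) = √(0.0208² + 0.963² × 50.1²) = 48.25; v² = 0.927369.
t = (48.25 − 0.0208)/0.927369 = 52.0 days (vs. the pure-advection estimate x/v = 52.0 d).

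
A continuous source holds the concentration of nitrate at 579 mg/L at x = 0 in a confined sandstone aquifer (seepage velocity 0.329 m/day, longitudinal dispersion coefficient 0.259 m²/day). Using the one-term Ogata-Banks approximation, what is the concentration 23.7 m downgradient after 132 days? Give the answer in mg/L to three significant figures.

574 mg/L

For a continuous step input, C/C₀ ≈ ½·erfc((x−vt)/(2√(Dt))).
vt = 0.329 × 132 = 43.428 m and 2√(Dt) = 2√(0.259 × 132) = 11.69 m.
Argument (x−vt)/(2√(Dt)) = (23.7 − 43.428)/11.69 = -1.688; ½·erfc(-1.688) = 0.9915.
C = 579 × 0.9915 = 574 mg/L.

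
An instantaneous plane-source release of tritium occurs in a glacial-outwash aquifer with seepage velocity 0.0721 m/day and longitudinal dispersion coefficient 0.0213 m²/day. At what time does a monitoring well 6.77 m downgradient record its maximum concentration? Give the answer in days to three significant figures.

89.9 days

For the 1D instantaneous-source solution, setting ∂C/∂t = 0 at fixed x gives v²t² + 2Dt − x² = 0, so t = (√(D² + v²x²) − D)/v².
√(D² + v²x²) = √(0.0213² + 0.0721² × 6.77²) = 0.4886; v² = 0.00519841.
t = (0.4886 − 0.0213)/0.00519841 = 89.9 days (vs. the pure-advection estimate x/v = 93.9 d).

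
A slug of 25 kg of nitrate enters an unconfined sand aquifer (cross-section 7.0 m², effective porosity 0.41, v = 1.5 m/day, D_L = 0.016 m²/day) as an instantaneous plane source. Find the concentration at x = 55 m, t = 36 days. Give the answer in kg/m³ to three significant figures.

2.10 kg/m³

For an instantaneous plane source, C(x,t) = M/(n_e·A·√(4πDt)) · exp(−(x−vt)²/(4Dt)), with n_e·A the pore (flow) area.
Plume center vt = 1.5 × 36 = 54 m, so the well at 55 m is 1 m downgradient of the peak.
√(4πDt) = 2.690 m, giving peak height M/(n_e·A·√(4πDt)) = 25/(0.41 × 7.0 × 2.690) = 3.238 kg/m³.
(x−vt)²/(4Dt) = (1)²/(4 × 0.016 × 36) = 0.4340; exp(−0.4340) = 0.6479.
C = 3.238 × 0.6479 = 2.10 kg/m³.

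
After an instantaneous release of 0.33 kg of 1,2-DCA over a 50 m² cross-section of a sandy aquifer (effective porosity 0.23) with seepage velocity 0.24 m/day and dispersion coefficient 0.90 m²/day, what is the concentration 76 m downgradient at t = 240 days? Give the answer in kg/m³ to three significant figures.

For an instantaneous plane source, C(x,t) = M/(n_e·A·√(4πDt)) · exp(−(x−vt)²/(4Dt)), with n_e·A the pore (flow) area.
Plume center vt = 0.24 × 240 = 57.6 m, so the well at 76 m is 18.4 m downgradient of the peak.
√(4πDt) = 52.10 m, giving peak height M/(n_e·A·√(4πDt)) = 0.33/(0.23 × 50 × 52.10) = 0.0005508 kg/m³.
(x−vt)²/(4Dt) = (18.4)²/(4 × 0.90 × 240) = 0.3919; exp(−0.3919) = 0.6758.
C = 0.0005508 × 0.6758 = 0.000372 kg/m³.

0.000372 kg/m³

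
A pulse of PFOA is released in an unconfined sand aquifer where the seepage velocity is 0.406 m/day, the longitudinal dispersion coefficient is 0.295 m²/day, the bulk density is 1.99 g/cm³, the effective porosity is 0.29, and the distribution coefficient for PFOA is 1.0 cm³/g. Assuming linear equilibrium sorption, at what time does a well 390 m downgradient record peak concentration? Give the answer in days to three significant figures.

Retardation factor R = 1 + ρ_b·K_d/n = 1 + 1.99 × 1.0/0.29 = 7.862.
Sorption retards both mechanisms: v_R = v/R = 0.05164 m/day, D_R = D/R = 0.03752 m²/day.
Peak time from v_R²t² + 2D_R t − x² = 0: t = (√(D_R² + v_R²x²) − D_R)/v_R².
√(D_R² + v_R²x²) = √(0.03752² + 0.05164² × 390²) = 20.14; v_R² = 0.002667.
t = (20.14 − 0.03752)/0.002667 = 7540 days.

7540 days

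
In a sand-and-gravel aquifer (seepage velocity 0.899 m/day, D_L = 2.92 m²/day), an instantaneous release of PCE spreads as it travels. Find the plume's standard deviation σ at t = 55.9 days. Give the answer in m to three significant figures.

18.1 m

Dispersive spreading gives a Gaussian with σ² = 2Dt; advection only shifts the center.
σ = √(2 × 2.92 × 55.9) = 18.1 m.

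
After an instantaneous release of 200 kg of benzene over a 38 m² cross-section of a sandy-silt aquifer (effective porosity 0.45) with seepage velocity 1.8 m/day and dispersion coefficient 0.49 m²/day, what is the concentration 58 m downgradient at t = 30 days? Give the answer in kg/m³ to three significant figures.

0.656 kg/m³

For an instantaneous plane source, C(x,t) = M/(n_e·A·√(4πDt)) · exp(−(x−vt)²/(4Dt)), with n_e·A the pore (flow) area.
Plume center vt = 1.8 × 30 = 54 m, so the well at 58 m is 4 m downgradient of the peak.
√(4πDt) = 13.59 m, giving peak height M/(n_e·A·√(4πDt)) = 200/(0.45 × 38 × 13.59) = 0.8606 kg/m³.
(x−vt)²/(4Dt) = (4)²/(4 × 0.49 × 30) = 0.2721; exp(−0.2721) = 0.7618.
C = 0.8606 × 0.7618 = 0.656 kg/m³.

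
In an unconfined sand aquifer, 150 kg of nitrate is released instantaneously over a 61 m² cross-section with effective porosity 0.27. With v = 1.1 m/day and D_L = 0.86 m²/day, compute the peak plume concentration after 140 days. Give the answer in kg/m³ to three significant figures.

0.234 kg/m³

The peak of an instantaneous 1D plume sits at x = vt; there the Gaussian factor is 1 and C_max = M/(n_e·A·√(4πDt)), where n_e·A is the pore area the mass is dissolved in.
√(4πDt) = √(4π × 0.86 × 140) = 38.90 m, so C_max = 150/(0.27 × 61 × 38.90) = 0.234 kg/m³.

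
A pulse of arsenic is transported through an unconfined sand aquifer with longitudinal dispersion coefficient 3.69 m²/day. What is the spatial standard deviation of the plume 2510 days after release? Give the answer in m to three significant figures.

136 m

Dispersive spreading gives a Gaussian with σ² = 2Dt; advection only shifts the center.
σ = √(2 × 3.69 × 2510) = 136 m.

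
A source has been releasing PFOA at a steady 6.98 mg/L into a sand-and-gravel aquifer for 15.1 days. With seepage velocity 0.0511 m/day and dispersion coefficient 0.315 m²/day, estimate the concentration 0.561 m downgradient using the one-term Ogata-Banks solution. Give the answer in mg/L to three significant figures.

For a continuous step input, C/C₀ ≈ ½·erfc((x−vt)/(2√(Dt))).
vt = 0.0511 × 15.1 = 0.77161 m and 2√(Dt) = 2√(0.315 × 15.1) = 4.362 m.
Argument (x−vt)/(2√(Dt)) = (0.561 − 0.77161)/4.362 = -0.04828; ½·erfc(-0.04828) = 0.5272.
C = 6.98 × 0.5272 = 3.68 mg/L.

3.68 mg/L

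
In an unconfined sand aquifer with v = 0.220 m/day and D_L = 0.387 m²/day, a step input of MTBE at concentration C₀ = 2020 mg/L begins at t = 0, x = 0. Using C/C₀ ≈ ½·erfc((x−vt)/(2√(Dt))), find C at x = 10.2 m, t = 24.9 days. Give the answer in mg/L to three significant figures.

For a continuous step input, C/C₀ ≈ ½·erfc((x−vt)/(2√(Dt))).
vt = 0.220 × 24.9 = 5.478 m and 2√(Dt) = 2√(0.387 × 24.9) = 6.208 m.
Argument (x−vt)/(2√(Dt)) = (10.2 − 5.478)/6.208 = 0.7606; ½·erfc(0.7606) = 0.1410.
C = 2020 × 0.1410 = 285 mg/L.

285 mg/L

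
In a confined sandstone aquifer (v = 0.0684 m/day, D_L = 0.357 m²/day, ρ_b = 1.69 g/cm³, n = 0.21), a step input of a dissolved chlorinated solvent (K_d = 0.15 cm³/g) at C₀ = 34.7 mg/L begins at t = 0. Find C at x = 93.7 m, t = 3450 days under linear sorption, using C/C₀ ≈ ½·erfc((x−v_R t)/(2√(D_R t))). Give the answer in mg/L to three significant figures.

Retardation factor R = 1 + ρ_b·K_d/n = 1 + 1.69 × 0.15/0.21 = 2.207.
Sorption retards both mechanisms: v_R = v/R = 0.03099 m/day, D_R = D/R = 0.1618 m²/day.
v_R·t = 0.03099 × 3450 = 106.9155 m; 2√(D_R t) = 47.25 m; argument = (93.7 − 106.9155)/47.25 = -0.2797.
C = C₀ × ½·erfc(-0.2797) = 34.7 × 0.6538 = 22.7 mg/L.

22.7 mg/L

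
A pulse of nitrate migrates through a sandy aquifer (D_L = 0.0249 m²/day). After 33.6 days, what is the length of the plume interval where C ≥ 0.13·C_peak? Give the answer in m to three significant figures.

The plume is Gaussian with σ = √(2Dt) = √(2 × 0.0249 × 33.6) = 1.294 m.
C/C_peak = exp(−Δx²/(2σ²)) = 0.13 ⇒ Δx = σ·√(−2 ln 0.13) = 1.294 × 2.020 = 2.614 m.
Width = 2Δx = 5.23 m.

5.23 m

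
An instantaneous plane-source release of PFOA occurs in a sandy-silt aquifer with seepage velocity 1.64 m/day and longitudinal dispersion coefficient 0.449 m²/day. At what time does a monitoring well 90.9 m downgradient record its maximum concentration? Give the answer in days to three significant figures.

55.3 days

For the 1D instantaneous-source solution, setting ∂C/∂t = 0 at fixed x gives v²t² + 2Dt − x² = 0, so t = (√(D² + v²x²) − D)/v².
√(D² + v²x²) = √(0.449² + 1.64² × 90.9²) = 149.1; v² = 2.6896.
t = (149.1 − 0.449)/2.6896 = 55.3 days (vs. the pure-advection estimate x/v = 55.4 d).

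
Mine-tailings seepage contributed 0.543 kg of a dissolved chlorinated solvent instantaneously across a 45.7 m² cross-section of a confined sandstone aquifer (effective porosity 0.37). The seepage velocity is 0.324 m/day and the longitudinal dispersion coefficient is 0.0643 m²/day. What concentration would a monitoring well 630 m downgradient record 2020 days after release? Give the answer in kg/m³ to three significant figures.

0.000251 kg/m³

For an instantaneous plane source, C(x,t) = M/(n_e·A·√(4πDt)) · exp(−(x−vt)²/(4Dt)), with n_e·A the pore (flow) area.
Plume center vt = 0.324 × 2020 = 654.48 m, so the well at 630 m is 24.48 m upgradient of the peak.
√(4πDt) = 40.40 m, giving peak height M/(n_e·A·√(4πDt)) = 0.543/(0.37 × 45.7 × 40.40) = 0.0007949 kg/m³.
(x−vt)²/(4Dt) = (-24.48)²/(4 × 0.0643 × 2020) = 1.153; exp(−1.153) = 0.3157.
C = 0.0007949 × 0.3157 = 0.000251 kg/m³.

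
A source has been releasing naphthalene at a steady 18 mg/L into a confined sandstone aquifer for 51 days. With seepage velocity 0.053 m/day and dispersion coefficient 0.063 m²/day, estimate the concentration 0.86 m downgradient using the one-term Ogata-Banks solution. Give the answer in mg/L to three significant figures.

13.8 mg/L

For a continuous step input, C/C₀ ≈ ½·erfc((x−vt)/(2√(Dt))).
vt = 0.053 × 51 = 2.703 m and 2√(Dt) = 2√(0.063 × 51) = 3.585 m.
Argument (x−vt)/(2√(Dt)) = (0.86 − 2.703)/3.585 = -0.5141; ½·erfc(-0.5141) = 0.7664.
C = 18 × 0.7664 = 13.8 mg/L.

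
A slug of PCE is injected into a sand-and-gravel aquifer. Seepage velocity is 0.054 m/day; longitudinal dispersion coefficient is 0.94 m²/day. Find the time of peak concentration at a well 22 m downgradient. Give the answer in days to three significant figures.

197 days

For the 1D instantaneous-source solution, setting ∂C/∂t = 0 at fixed x gives v²t² + 2Dt − x² = 0, so t = (√(D² + v²x²) − D)/v².
√(D² + v²x²) = √(0.94² + 0.054² × 22²) = 1.515; v² = 0.002916.
t = (1.515 − 0.94)/0.002916 = 197 days (vs. the pure-advection estimate x/v = 407 d).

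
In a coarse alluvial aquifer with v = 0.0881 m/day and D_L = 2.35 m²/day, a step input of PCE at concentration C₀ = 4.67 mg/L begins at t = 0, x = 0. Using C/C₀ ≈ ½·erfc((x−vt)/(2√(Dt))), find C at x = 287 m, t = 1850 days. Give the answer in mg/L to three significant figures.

For a continuous step input, C/C₀ ≈ ½·erfc((x−vt)/(2√(Dt))).
vt = 0.0881 × 1850 = 162.985 m and 2√(Dt) = 2√(2.35 × 1850) = 131.9 m.
Argument (x−vt)/(2√(Dt)) = (287 − 162.985)/131.9 = 0.9402; ½·erfc(0.9402) = 0.09182.
C = 4.67 × 0.09182 = 0.429 mg/L.

0.429 mg/L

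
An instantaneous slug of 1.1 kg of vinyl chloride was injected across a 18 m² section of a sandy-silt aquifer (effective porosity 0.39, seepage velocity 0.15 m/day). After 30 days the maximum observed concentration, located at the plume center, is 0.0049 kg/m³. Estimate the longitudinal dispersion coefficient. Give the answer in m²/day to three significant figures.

At the plume center C_max = M/(n_e·A·√(4πDt)), so D = M²/(4πt·(n_e·A·C_max)²).
n_e·A·C_max = 0.39 × 18 × 0.0049 = 0.03440 kg/m.
D = 1.1²/(4π × 30 × 0.03440²) = 2.71 m²/day.

2.71 m²/day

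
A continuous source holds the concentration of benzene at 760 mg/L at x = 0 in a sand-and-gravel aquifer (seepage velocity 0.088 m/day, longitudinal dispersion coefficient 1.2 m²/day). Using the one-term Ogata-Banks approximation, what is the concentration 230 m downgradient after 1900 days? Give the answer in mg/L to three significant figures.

134 mg/L

For a continuous step input, C/C₀ ≈ ½·erfc((x−vt)/(2√(Dt))).
vt = 0.088 × 1900 = 167.2 m and 2√(Dt) = 2√(1.2 × 1900) = 95.50 m.
Argument (x−vt)/(2√(Dt)) = (230 − 167.2)/95.50 = 0.6576; ½·erfc(0.6576) = 0.1762.
C = 760 × 0.1762 = 134 mg/L.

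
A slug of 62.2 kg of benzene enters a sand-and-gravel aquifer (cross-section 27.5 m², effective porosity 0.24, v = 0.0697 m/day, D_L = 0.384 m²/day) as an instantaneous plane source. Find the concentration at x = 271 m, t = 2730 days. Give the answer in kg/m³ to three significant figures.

0.0174 kg/m³

For an instantaneous plane source, C(x,t) = M/(n_e·A·√(4πDt)) · exp(−(x−vt)²/(4Dt)), with n_e·A the pore (flow) area.
Plume center vt = 0.0697 × 2730 = 190.281 m, so the well at 271 m is 80.719 m downgradient of the peak.
√(4πDt) = 114.8 m, giving peak height M/(n_e·A·√(4πDt)) = 62.2/(0.24 × 27.5 × 114.8) = 0.08209 kg/m³.
(x−vt)²/(4Dt) = (80.719)²/(4 × 0.384 × 2730) = 1.554; exp(−1.554) = 0.2114.
C = 0.08209 × 0.2114 = 0.0174 kg/m³.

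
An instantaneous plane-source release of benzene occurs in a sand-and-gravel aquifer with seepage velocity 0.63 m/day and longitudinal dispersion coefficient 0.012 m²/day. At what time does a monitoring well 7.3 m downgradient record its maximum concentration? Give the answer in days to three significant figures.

11.6 days

For the 1D instantaneous-source solution, setting ∂C/∂t = 0 at fixed x gives v²t² + 2Dt − x² = 0, so t = (√(D² + v²x²) − D)/v².
√(D² + v²x²) = √(0.012² + 0.63² × 7.3²) = 4.599; v² = 0.3969.
t = (4.599 − 0.012)/0.3969 = 11.6 days (vs. the pure-advection estimate x/v = 11.6 d).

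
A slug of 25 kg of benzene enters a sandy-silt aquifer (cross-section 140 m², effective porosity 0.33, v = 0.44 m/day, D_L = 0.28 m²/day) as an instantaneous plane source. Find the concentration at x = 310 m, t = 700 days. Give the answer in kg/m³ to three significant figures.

0.0108 kg/m³

For an instantaneous plane source, C(x,t) = M/(n_e·A·√(4πDt)) · exp(−(x−vt)²/(4Dt)), with n_e·A the pore (flow) area.
Plume center vt = 0.44 × 700 = 308 m, so the well at 310 m is 2 m downgradient of the peak.
√(4πDt) = 49.63 m, giving peak height M/(n_e·A·√(4πDt)) = 25/(0.33 × 140 × 49.63) = 0.01090 kg/m³.
(x−vt)²/(4Dt) = (2)²/(4 × 0.28 × 700) = 0.005102; exp(−0.005102) = 0.9949.
C = 0.01090 × 0.9949 = 0.0108 kg/m³.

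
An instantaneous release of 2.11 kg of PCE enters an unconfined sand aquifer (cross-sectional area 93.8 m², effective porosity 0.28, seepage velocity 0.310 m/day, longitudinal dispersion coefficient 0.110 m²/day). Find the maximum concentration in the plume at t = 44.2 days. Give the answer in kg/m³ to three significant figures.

The peak of an instantaneous 1D plume sits at x = vt; there the Gaussian factor is 1 and C_max = M/(n_e·A·√(4πDt)), where n_e·A is the pore area the mass is dissolved in.
√(4πDt) = √(4π × 0.110 × 44.2) = 7.817 m, so C_max = 2.11/(0.28 × 93.8 × 7.817) = 0.0103 kg/m³.

0.0103 kg/m³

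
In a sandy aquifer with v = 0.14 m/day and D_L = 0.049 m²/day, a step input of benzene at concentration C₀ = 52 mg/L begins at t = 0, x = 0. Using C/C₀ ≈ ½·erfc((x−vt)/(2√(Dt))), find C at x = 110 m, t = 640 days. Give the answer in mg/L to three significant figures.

0.260 mg/L

For a continuous step input, C/C₀ ≈ ½·erfc((x−vt)/(2√(Dt))).
vt = 0.14 × 640 = 89.6 m and 2√(Dt) = 2√(0.049 × 640) = 11.20 m.
Argument (x−vt)/(2√(Dt)) = (110 − 89.6)/11.20 = 1.821; ½·erfc(1.821) = 0.005008.
C = 52 × 0.005008 = 0.260 mg/L.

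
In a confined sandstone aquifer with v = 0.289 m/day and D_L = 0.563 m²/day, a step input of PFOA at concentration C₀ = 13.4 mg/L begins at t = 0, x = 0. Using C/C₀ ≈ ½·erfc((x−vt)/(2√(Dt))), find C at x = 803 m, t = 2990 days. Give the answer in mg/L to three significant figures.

11.4 mg/L

For a continuous step input, C/C₀ ≈ ½·erfc((x−vt)/(2√(Dt))).
vt = 0.289 × 2990 = 864.11 m and 2√(Dt) = 2√(0.563 × 2990) = 82.06 m.
Argument (x−vt)/(2√(Dt)) = (803 − 864.11)/82.06 = -0.7447; ½·erfc(-0.7447) = 0.8539.
C = 13.4 × 0.8539 = 11.4 mg/L.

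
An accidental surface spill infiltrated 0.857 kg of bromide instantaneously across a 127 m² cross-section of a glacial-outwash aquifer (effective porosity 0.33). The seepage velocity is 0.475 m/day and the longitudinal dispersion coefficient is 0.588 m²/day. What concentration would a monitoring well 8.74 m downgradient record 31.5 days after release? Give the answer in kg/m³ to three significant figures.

For an instantaneous plane source, C(x,t) = M/(n_e·A·√(4πDt)) · exp(−(x−vt)²/(4Dt)), with n_e·A the pore (flow) area.
Plume center vt = 0.475 × 31.5 = 14.9625 m, so the well at 8.74 m is 6.2225 m upgradient of the peak.
√(4πDt) = 15.26 m, giving peak height M/(n_e·A·√(4πDt)) = 0.857/(0.33 × 127 × 15.26) = 0.001340 kg/m³.
(x−vt)²/(4Dt) = (-6.2225)²/(4 × 0.588 × 31.5) = 0.5226; exp(−0.5226) = 0.5930.
C = 0.001340 × 0.5930 = 0.000795 kg/m³.

0.000795 kg/m³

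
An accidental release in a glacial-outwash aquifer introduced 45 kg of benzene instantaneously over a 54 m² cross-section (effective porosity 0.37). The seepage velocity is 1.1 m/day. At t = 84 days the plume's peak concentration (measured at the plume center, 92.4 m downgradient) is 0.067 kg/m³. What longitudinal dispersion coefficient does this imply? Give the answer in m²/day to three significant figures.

At the plume center C_max = M/(n_e·A·√(4πDt)), so D = M²/(4πt·(n_e·A·C_max)²).
n_e·A·C_max = 0.37 × 54 × 0.067 = 1.339 kg/m.
D = 45²/(4π × 84 × 1.339²) = 1.07 m²/day.

1.07 m²/day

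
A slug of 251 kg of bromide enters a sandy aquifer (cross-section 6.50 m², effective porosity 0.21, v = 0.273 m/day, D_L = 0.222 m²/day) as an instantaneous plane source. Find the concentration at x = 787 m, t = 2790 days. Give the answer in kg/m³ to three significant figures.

For an instantaneous plane source, C(x,t) = M/(n_e·A·√(4πDt)) · exp(−(x−vt)²/(4Dt)), with n_e·A the pore (flow) area.
Plume center vt = 0.273 × 2790 = 761.67 m, so the well at 787 m is 25.33 m downgradient of the peak.
√(4πDt) = 88.22 m, giving peak height M/(n_e·A·√(4πDt)) = 251/(0.21 × 6.50 × 88.22) = 2.084 kg/m³.
(x−vt)²/(4Dt) = (25.33)²/(4 × 0.222 × 2790) = 0.2590; exp(−0.2590) = 0.7718.
C = 2.084 × 0.7718 = 1.61 kg/m³.

1.61 kg/m³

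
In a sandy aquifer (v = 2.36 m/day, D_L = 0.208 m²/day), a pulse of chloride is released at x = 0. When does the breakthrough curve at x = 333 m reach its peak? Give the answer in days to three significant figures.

For the 1D instantaneous-source solution, setting ∂C/∂t = 0 at fixed x gives v²t² + 2Dt − x² = 0, so t = (√(D² + v²x²) − D)/v².
√(D² + v²x²) = √(0.208² + 2.36² × 333²) = 785.9; v² = 5.5696.
t = (785.9 − 0.208)/5.5696 = 141 days (vs. the pure-advection estimate x/v = 141 d).

141 days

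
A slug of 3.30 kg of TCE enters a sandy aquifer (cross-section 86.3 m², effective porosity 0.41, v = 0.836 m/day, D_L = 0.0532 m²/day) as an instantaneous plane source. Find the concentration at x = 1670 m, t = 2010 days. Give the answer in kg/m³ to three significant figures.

0.00198 kg/m³

For an instantaneous plane source, C(x,t) = M/(n_e·A·√(4πDt)) · exp(−(x−vt)²/(4Dt)), with n_e·A the pore (flow) area.
Plume center vt = 0.836 × 2010 = 1680.36 m, so the well at 1670 m is 10.36 m upgradient of the peak.
√(4πDt) = 36.66 m, giving peak height M/(n_e·A·√(4πDt)) = 3.30/(0.41 × 86.3 × 36.66) = 0.002544 kg/m³.
(x−vt)²/(4Dt) = (-10.36)²/(4 × 0.0532 × 2010) = 0.2509; exp(−0.2509) = 0.7781.
C = 0.002544 × 0.7781 = 0.00198 kg/m³.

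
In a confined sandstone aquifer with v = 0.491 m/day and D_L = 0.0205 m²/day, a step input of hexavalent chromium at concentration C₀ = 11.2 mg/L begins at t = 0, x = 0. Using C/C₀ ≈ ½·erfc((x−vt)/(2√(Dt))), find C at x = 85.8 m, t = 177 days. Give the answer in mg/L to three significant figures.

7.39 mg/L

For a continuous step input, C/C₀ ≈ ½·erfc((x−vt)/(2√(Dt))).
vt = 0.491 × 177 = 86.907 m and 2√(Dt) = 2√(0.0205 × 177) = 3.810 m.
Argument (x−vt)/(2√(Dt)) = (85.8 − 86.907)/3.810 = -0.2906; ½·erfc(-0.2906) = 0.6595.
C = 11.2 × 0.6595 = 7.39 mg/L.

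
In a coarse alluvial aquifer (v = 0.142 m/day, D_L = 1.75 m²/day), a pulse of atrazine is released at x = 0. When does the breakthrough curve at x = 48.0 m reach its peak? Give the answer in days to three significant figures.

262 days

For the 1D instantaneous-source solution, setting ∂C/∂t = 0 at fixed x gives v²t² + 2Dt − x² = 0, so t = (√(D² + v²x²) − D)/v².
√(D² + v²x²) = √(1.75² + 0.142² × 48.0²) = 7.037; v² = 0.020164.
t = (7.037 − 1.75)/0.020164 = 262 days (vs. the pure-advection estimate x/v = 338 d).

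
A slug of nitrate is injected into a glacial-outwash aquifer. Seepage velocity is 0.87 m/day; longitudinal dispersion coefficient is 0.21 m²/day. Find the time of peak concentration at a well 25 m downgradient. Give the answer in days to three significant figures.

For the 1D instantaneous-source solution, setting ∂C/∂t = 0 at fixed x gives v²t² + 2Dt − x² = 0, so t = (√(D² + v²x²) − D)/v².
√(D² + v²x²) = √(0.21² + 0.87² × 25²) = 21.75; v² = 0.7569.
t = (21.75 − 0.21)/0.7569 = 28.5 days (vs. the pure-advection estimate x/v = 28.7 d).

28.5 days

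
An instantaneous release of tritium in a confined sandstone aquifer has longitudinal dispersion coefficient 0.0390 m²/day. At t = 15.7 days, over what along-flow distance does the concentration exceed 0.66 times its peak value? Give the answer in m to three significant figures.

2.02 m

The plume is Gaussian with σ = √(2Dt) = √(2 × 0.0390 × 15.7) = 1.107 m.
C/C_peak = exp(−Δx²/(2σ²)) = 0.66 ⇒ Δx = σ·√(−2 ln 0.66) = 1.107 × 0.9116 = 1.009 m.
Width = 2Δx = 2.02 m.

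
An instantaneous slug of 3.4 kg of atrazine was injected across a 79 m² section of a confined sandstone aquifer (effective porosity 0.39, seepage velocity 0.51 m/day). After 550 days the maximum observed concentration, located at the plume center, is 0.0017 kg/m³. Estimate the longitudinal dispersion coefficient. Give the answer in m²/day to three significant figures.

0.610 m²/day

At the plume center C_max = M/(n_e·A·√(4πDt)), so D = M²/(4πt·(n_e·A·C_max)²).
n_e·A·C_max = 0.39 × 79 × 0.0017 = 0.05238 kg/m.
D = 3.4²/(4π × 550 × 0.05238²) = 0.610 m²/day.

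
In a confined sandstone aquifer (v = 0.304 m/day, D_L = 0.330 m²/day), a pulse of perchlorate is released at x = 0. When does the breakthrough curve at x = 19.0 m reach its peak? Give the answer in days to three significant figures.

For the 1D instantaneous-source solution, setting ∂C/∂t = 0 at fixed x gives v²t² + 2Dt − x² = 0, so t = (√(D² + v²x²) − D)/v².
√(D² + v²x²) = √(0.330² + 0.304² × 19.0²) = 5.785; v² = 0.092416.
t = (5.785 − 0.330)/0.092416 = 59.0 days (vs. the pure-advection estimate x/v = 62.5 d).

59.0 days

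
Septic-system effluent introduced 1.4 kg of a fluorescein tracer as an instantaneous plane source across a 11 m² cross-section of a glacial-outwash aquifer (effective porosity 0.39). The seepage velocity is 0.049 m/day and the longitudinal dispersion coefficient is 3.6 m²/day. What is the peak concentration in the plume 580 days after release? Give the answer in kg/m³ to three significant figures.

The peak of an instantaneous 1D plume sits at x = vt; there the Gaussian factor is 1 and C_max = M/(n_e·A·√(4πDt)), where n_e·A is the pore area the mass is dissolved in.
√(4πDt) = √(4π × 3.6 × 580) = 162.0 m, so C_max = 1.4/(0.39 × 11 × 162.0) = 0.00201 kg/m³.

0.00201 kg/m³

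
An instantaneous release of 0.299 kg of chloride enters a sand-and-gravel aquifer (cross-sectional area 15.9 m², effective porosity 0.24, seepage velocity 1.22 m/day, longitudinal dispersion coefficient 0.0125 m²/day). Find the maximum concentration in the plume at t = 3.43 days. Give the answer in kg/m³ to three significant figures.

0.107 kg/m³

The peak of an instantaneous 1D plume sits at x = vt; there the Gaussian factor is 1 and C_max = M/(n_e·A·√(4πDt)), where n_e·A is the pore area the mass is dissolved in.
√(4πDt) = √(4π × 0.0125 × 3.43) = 0.7340 m, so C_max = 0.299/(0.24 × 15.9 × 0.7340) = 0.107 kg/m³.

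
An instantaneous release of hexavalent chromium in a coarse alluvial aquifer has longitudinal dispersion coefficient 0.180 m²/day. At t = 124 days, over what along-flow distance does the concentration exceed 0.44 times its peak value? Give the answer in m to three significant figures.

17.1 m

The plume is Gaussian with σ = √(2Dt) = √(2 × 0.180 × 124) = 6.681 m.
C/C_peak = exp(−Δx²/(2σ²)) = 0.44 ⇒ Δx = σ·√(−2 ln 0.44) = 6.681 × 1.281 = 8.558 m.
Width = 2Δx = 17.1 m.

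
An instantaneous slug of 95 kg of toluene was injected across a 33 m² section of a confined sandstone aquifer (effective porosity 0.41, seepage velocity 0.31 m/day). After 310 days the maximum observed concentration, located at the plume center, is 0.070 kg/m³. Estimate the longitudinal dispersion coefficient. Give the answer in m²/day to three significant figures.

2.58 m²/day

At the plume center C_max = M/(n_e·A·√(4πDt)), so D = M²/(4πt·(n_e·A·C_max)²).
n_e·A·C_max = 0.41 × 33 × 0.070 = 0.9471 kg/m.
D = 95²/(4π × 310 × 0.9471²) = 2.58 m²/day.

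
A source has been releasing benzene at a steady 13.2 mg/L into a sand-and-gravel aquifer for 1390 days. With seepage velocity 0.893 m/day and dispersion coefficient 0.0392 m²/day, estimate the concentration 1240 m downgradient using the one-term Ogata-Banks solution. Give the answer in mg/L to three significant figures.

7.24 mg/L

For a continuous step input, C/C₀ ≈ ½·erfc((x−vt)/(2√(Dt))).
vt = 0.893 × 1390 = 1241.27 m and 2√(Dt) = 2√(0.0392 × 1390) = 14.76 m.
Argument (x−vt)/(2√(Dt)) = (1240 − 1241.27)/14.76 = -0.08604; ½·erfc(-0.08604) = 0.5484.
C = 13.2 × 0.5484 = 7.24 mg/L.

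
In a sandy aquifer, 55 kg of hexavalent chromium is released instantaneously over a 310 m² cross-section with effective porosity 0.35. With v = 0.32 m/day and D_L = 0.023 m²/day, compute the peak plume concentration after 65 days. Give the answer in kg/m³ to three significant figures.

The peak of an instantaneous 1D plume sits at x = vt; there the Gaussian factor is 1 and C_max = M/(n_e·A·√(4πDt)), where n_e·A is the pore area the mass is dissolved in.
√(4πDt) = √(4π × 0.023 × 65) = 4.334 m, so C_max = 55/(0.35 × 310 × 4.334) = 0.117 kg/m³.

0.117 kg/m³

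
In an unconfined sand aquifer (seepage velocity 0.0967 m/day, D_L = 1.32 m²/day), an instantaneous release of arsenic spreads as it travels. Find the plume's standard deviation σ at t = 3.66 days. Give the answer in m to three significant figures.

3.11 m

Dispersive spreading gives a Gaussian with σ² = 2Dt; advection only shifts the center.
σ = √(2 × 1.32 × 3.66) = 3.11 m.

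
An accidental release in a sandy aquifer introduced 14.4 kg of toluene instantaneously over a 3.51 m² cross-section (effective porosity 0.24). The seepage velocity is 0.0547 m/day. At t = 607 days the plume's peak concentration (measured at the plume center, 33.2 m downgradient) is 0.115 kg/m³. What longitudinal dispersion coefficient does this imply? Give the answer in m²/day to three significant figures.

2.90 m²/day

At the plume center C_max = M/(n_e·A·√(4πDt)), so D = M²/(4πt·(n_e·A·C_max)²).
n_e·A·C_max = 0.24 × 3.51 × 0.115 = 0.09688 kg/m.
D = 14.4²/(4π × 607 × 0.09688²) = 2.90 m²/day.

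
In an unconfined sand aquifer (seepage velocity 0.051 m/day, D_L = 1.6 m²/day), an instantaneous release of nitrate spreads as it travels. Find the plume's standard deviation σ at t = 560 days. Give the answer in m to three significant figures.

42.3 m

Dispersive spreading gives a Gaussian with σ² = 2Dt; advection only shifts the center.
σ = √(2 × 1.6 × 560) = 42.3 m.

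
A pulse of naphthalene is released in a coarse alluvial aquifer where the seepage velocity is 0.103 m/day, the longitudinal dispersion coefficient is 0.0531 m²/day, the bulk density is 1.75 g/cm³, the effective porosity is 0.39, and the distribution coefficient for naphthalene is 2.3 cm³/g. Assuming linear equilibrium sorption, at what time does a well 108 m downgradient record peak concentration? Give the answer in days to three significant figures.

Retardation factor R = 1 + ρ_b·K_d/n = 1 + 1.75 × 2.3/0.39 = 11.32.
Sorption retards both mechanisms: v_R = v/R = 0.009099 m/day, D_R = D/R = 0.004691 m²/day.
Peak time from v_R²t² + 2D_R t − x² = 0: t = (√(D_R² + v_R²x²) − D_R)/v_R².
√(D_R² + v_R²x²) = √(0.004691² + 0.009099² × 108²) = 0.9827; v_R² = 8.279e-05.
t = (0.9827 − 0.004691)/8.279e-05 = 11800 days.

11800 days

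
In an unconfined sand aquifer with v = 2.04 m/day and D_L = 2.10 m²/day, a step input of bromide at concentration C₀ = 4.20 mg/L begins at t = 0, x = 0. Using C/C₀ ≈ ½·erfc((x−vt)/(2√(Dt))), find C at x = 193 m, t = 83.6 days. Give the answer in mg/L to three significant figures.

0.485 mg/L

For a continuous step input, C/C₀ ≈ ½·erfc((x−vt)/(2√(Dt))).
vt = 2.04 × 83.6 = 170.544 m and 2√(Dt) = 2√(2.10 × 83.6) = 26.50 m.
Argument (x−vt)/(2√(Dt)) = (193 − 170.544)/26.50 = 0.8474; ½·erfc(0.8474) = 0.1154.
C = 4.20 × 0.1154 = 0.485 mg/L.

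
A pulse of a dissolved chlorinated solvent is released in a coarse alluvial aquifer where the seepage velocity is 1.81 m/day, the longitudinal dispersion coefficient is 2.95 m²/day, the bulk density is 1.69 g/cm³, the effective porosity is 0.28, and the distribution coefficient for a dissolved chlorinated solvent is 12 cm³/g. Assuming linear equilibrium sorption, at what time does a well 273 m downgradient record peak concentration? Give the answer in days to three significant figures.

11000 days

Retardation factor R = 1 + ρ_b·K_d/n = 1 + 1.69 × 12/0.28 = 73.43.
Sorption retards both mechanisms: v_R = v/R = 0.02465 m/day, D_R = D/R = 0.04017 m²/day.
Peak time from v_R²t² + 2D_R t − x² = 0: t = (√(D_R² + v_R²x²) − D_R)/v_R².
√(D_R² + v_R²x²) = √(0.04017² + 0.02465² × 273²) = 6.730; v_R² = 0.0006076.
t = (6.730 − 0.04017)/0.0006076 = 11000 days.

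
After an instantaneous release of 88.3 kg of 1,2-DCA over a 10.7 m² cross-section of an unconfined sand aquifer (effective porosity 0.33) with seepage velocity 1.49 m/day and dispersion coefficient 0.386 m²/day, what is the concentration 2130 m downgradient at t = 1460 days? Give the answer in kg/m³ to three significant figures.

0.119 kg/m³

For an instantaneous plane source, C(x,t) = M/(n_e·A·√(4πDt)) · exp(−(x−vt)²/(4Dt)), with n_e·A the pore (flow) area.
Plume center vt = 1.49 × 1460 = 2175.4 m, so the well at 2130 m is 45.4 m upgradient of the peak.
√(4πDt) = 84.15 m, giving peak height M/(n_e·A·√(4πDt)) = 88.3/(0.33 × 10.7 × 84.15) = 0.2972 kg/m³.
(x−vt)²/(4Dt) = (-45.4)²/(4 × 0.386 × 1460) = 0.9143; exp(−0.9143) = 0.4008.
C = 0.2972 × 0.4008 = 0.119 kg/m³.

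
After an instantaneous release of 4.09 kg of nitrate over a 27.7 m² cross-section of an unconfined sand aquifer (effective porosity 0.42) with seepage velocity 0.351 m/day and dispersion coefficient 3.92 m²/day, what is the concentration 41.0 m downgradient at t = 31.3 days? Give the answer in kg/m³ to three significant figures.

0.00143 kg/m³

For an instantaneous plane source, C(x,t) = M/(n_e·A·√(4πDt)) · exp(−(x−vt)²/(4Dt)), with n_e·A the pore (flow) area.
Plume center vt = 0.351 × 31.3 = 10.9863 m, so the well at 41.0 m is 30.0137 m downgradient of the peak.
√(4πDt) = 39.27 m, giving peak height M/(n_e·A·√(4πDt)) = 4.09/(0.42 × 27.7 × 39.27) = 0.008952 kg/m³.
(x−vt)²/(4Dt) = (30.0137)²/(4 × 3.92 × 31.3) = 1.835; exp(−1.835) = 0.1596.
C = 0.008952 × 0.1596 = 0.00143 kg/m³.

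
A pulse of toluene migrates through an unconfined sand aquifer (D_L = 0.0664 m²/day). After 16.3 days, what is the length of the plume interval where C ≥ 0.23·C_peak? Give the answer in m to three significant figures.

The plume is Gaussian with σ = √(2Dt) = √(2 × 0.0664 × 16.3) = 1.471 m.
C/C_peak = exp(−Δx²/(2σ²)) = 0.23 ⇒ Δx = σ·√(−2 ln 0.23) = 1.471 × 1.714 = 2.521 m.
Width = 2Δx = 5.04 m.

5.04 m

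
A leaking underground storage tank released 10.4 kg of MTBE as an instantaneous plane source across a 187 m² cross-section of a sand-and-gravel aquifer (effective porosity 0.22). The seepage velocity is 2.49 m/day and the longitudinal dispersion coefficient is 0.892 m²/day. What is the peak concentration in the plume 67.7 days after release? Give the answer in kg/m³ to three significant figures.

0.00918 kg/m³

The peak of an instantaneous 1D plume sits at x = vt; there the Gaussian factor is 1 and C_max = M/(n_e·A·√(4πDt)), where n_e·A is the pore area the mass is dissolved in.
√(4πDt) = √(4π × 0.892 × 67.7) = 27.55 m, so C_max = 10.4/(0.22 × 187 × 27.55) = 0.00918 kg/m³.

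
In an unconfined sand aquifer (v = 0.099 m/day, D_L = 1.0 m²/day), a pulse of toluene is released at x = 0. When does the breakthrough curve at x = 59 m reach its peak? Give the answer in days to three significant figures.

For the 1D instantaneous-source solution, setting ∂C/∂t = 0 at fixed x gives v²t² + 2Dt − x² = 0, so t = (√(D² + v²x²) − D)/v².
√(D² + v²x²) = √(1.0² + 0.099² × 59²) = 5.926; v² = 0.009801.
t = (5.926 − 1.0)/0.009801 = 503 days (vs. the pure-advection estimate x/v = 596 d).

503 days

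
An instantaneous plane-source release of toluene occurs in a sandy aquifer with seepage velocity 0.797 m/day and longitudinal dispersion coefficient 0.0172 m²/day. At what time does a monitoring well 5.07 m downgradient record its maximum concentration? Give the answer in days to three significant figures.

6.33 days

For the 1D instantaneous-source solution, setting ∂C/∂t = 0 at fixed x gives v²t² + 2Dt − x² = 0, so t = (√(D² + v²x²) − D)/v².
√(D² + v²x²) = √(0.0172² + 0.797² × 5.07²) = 4.041; v² = 0.635209.
t = (4.041 − 0.0172)/0.635209 = 6.33 days (vs. the pure-advection estimate x/v = 6.36 d).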